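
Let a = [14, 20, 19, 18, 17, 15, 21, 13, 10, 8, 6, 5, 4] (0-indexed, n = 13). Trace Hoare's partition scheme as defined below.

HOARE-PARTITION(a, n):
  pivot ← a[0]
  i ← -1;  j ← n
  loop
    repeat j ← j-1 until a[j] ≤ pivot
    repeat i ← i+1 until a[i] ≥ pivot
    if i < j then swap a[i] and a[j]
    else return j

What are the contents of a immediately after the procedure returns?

[4, 5, 6, 8, 10, 13, 21, 15, 17, 18, 19, 20, 14]

pivot = a[0] = 14; i = -1, j = 13
j→12 (a[12]=4≤14), i→0 (a[0]=14≥14); i<j, swap → [4, 20, 19, 18, 17, 15, 21, 13, 10, 8, 6, 5, 14]
j→11 (a[11]=5≤14), i→1 (a[1]=20≥14); i<j, swap → [4, 5, 19, 18, 17, 15, 21, 13, 10, 8, 6, 20, 14]
j→10 (a[10]=6≤14), i→2 (a[2]=19≥14); i<j, swap → [4, 5, 6, 18, 17, 15, 21, 13, 10, 8, 19, 20, 14]
j→9 (a[9]=8≤14), i→3 (a[3]=18≥14); i<j, swap → [4, 5, 6, 8, 17, 15, 21, 13, 10, 18, 19, 20, 14]
j→8 (a[8]=10≤14), i→4 (a[4]=17≥14); i<j, swap → [4, 5, 6, 8, 10, 15, 21, 13, 17, 18, 19, 20, 14]
j→7 (a[7]=13≤14), i→5 (a[5]=15≥14); i<j, swap → [4, 5, 6, 8, 10, 13, 21, 15, 17, 18, 19, 20, 14]
j→5, i→6; i≥j, return j=5. a = [4, 5, 6, 8, 10, 13, 21, 15, 17, 18, 19, 20, 14]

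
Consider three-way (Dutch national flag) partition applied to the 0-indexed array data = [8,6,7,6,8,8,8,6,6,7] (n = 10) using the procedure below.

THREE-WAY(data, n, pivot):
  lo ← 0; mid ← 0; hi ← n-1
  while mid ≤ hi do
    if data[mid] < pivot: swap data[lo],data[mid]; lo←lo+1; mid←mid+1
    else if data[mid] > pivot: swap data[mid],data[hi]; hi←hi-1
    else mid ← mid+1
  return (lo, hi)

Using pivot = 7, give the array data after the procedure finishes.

[6,6,6,6,7,7,8,8,8,8]

lo=0 mid=0 hi=9
8>7: swap(0,9), hi=8 ⇒ [7,6,7,6,8,8,8,6,6,8]
7=7: mid=1
6<7: swap(0,1), lo=1 mid=2 ⇒ [6,7,7,6,8,8,8,6,6,8]
7=7: mid=3
6<7: swap(1,3), lo=2 mid=4 ⇒ [6,6,7,7,8,8,8,6,6,8]
8>7: swap(4,8), hi=7 ⇒ [6,6,7,7,6,8,8,6,8,8]
6<7: swap(2,4), lo=3 mid=5 ⇒ [6,6,6,7,7,8,8,6,8,8]
8>7: swap(5,7), hi=6 ⇒ [6,6,6,7,7,6,8,8,8,8]
6<7: swap(3,5), lo=4 mid=6 ⇒ [6,6,6,6,7,7,8,8,8,8]
8>7: swap(6,6), hi=5 ⇒ [6,6,6,6,7,7,8,8,8,8]
done. lo=4 hi=5; data=[6,6,6,6,7,7,8,8,8,8]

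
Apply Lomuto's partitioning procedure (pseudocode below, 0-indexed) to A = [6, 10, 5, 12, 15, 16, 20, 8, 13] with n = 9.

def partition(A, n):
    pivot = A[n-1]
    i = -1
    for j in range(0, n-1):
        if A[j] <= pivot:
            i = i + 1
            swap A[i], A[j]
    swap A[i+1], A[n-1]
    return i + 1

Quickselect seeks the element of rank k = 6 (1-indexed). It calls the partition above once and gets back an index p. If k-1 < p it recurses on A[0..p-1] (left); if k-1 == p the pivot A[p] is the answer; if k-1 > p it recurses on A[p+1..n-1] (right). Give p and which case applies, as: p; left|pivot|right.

5; pivot

pivot = A[8] = 13; i = -1
j=0: A[0]=6 ≤ 13 → i=0, swap A[0],A[0] (no change) → [6, 10, 5, 12, 15, 16, 20, 8, 13]
j=1: A[1]=10 ≤ 13 → i=1, swap A[1],A[1] (no change) → [6, 10, 5, 12, 15, 16, 20, 8, 13]
j=2: A[2]=5 ≤ 13 → i=2, swap A[2],A[2] (no change) → [6, 10, 5, 12, 15, 16, 20, 8, 13]
j=3: A[3]=12 ≤ 13 → i=3, swap A[3],A[3] (no change) → [6, 10, 5, 12, 15, 16, 20, 8, 13]
j=4: A[4]=15 > 13 → no swap
j=5: A[5]=16 > 13 → no swap
j=6: A[6]=20 > 13 → no swap
j=7: A[7]=8 ≤ 13 → i=4, swap A[4],A[7] → [6, 10, 5, 12, 8, 16, 20, 15, 13]
final swap A[5],A[8] → [6, 10, 5, 12, 8, 13, 20, 15, 16]; return 5
p = 5; k-1 = 5 == 5 ⇒ pivot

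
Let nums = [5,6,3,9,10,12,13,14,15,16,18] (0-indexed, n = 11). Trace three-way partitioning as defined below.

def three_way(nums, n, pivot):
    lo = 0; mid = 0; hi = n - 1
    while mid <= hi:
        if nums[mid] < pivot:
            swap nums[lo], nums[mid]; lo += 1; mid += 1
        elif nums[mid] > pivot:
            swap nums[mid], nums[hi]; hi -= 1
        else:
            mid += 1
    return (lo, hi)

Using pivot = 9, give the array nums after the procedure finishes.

[5,6,3,9,12,13,14,15,16,18,10]

lo=0 mid=0 hi=10
5<9: swap(0,0), lo=1 mid=1 ⇒ [5,6,3,9,10,12,13,14,15,16,18]
6<9: swap(1,1), lo=2 mid=2 ⇒ [5,6,3,9,10,12,13,14,15,16,18]
3<9: swap(2,2), lo=3 mid=3 ⇒ [5,6,3,9,10,12,13,14,15,16,18]
9=9: mid=4
10>9: swap(4,10), hi=9 ⇒ [5,6,3,9,18,12,13,14,15,16,10]
18>9: swap(4,9), hi=8 ⇒ [5,6,3,9,16,12,13,14,15,18,10]
16>9: swap(4,8), hi=7 ⇒ [5,6,3,9,15,12,13,14,16,18,10]
15>9: swap(4,7), hi=6 ⇒ [5,6,3,9,14,12,13,15,16,18,10]
14>9: swap(4,6), hi=5 ⇒ [5,6,3,9,13,12,14,15,16,18,10]
13>9: swap(4,5), hi=4 ⇒ [5,6,3,9,12,13,14,15,16,18,10]
12>9: swap(4,4), hi=3 ⇒ [5,6,3,9,12,13,14,15,16,18,10]
done. lo=3 hi=3; nums=[5,6,3,9,12,13,14,15,16,18,10]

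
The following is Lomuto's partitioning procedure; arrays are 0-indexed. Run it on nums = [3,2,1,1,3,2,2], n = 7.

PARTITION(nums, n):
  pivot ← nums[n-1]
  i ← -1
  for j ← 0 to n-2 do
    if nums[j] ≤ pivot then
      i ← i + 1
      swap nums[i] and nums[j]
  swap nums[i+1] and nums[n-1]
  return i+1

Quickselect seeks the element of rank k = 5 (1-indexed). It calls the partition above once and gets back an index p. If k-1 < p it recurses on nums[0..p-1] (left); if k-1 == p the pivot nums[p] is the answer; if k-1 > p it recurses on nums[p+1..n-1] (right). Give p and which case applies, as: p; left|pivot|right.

pivot = nums[6] = 2; i = -1
j=0: nums[0]=3 > 2 → no swap
j=1: nums[1]=2 ≤ 2 → i=0, swap nums[0],nums[1] → [2,3,1,1,3,2,2]
j=2: nums[2]=1 ≤ 2 → i=1, swap nums[1],nums[2] → [2,1,3,1,3,2,2]
j=3: nums[3]=1 ≤ 2 → i=2, swap nums[2],nums[3] → [2,1,1,3,3,2,2]
j=4: nums[4]=3 > 2 → no swap
j=5: nums[5]=2 ≤ 2 → i=3, swap nums[3],nums[5] → [2,1,1,2,3,3,2]
final swap nums[4],nums[6] → [2,1,1,2,2,3,3]; return 4
p = 4; k-1 = 4 == 4 ⇒ pivot

4; pivot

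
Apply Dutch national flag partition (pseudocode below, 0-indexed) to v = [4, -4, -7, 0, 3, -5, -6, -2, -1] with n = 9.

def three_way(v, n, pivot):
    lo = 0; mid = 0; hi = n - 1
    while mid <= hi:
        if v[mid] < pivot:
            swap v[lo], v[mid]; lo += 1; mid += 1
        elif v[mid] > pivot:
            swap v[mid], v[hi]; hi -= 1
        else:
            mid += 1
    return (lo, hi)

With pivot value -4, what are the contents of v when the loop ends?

pivot = -4; lo=0, mid=0, hi=8
v[mid]=4>-4: swap v[0],v[8]; hi=7 → [-1, -4, -7, 0, 3, -5, -6, -2, 4]
v[mid]=-1>-4: swap v[0],v[7]; hi=6 → [-2, -4, -7, 0, 3, -5, -6, -1, 4]
v[mid]=-2>-4: swap v[0],v[6]; hi=5 → [-6, -4, -7, 0, 3, -5, -2, -1, 4]
v[mid]=-6<-4: swap v[0],v[0]; lo=1,mid=1 → [-6, -4, -7, 0, 3, -5, -2, -1, 4]
v[mid]=-4=-4: mid=2
v[mid]=-7<-4: swap v[1],v[2]; lo=2,mid=3 → [-6, -7, -4, 0, 3, -5, -2, -1, 4]
v[mid]=0>-4: swap v[3],v[5]; hi=4 → [-6, -7, -4, -5, 3, 0, -2, -1, 4]
v[mid]=-5<-4: swap v[2],v[3]; lo=3,mid=4 → [-6, -7, -5, -4, 3, 0, -2, -1, 4]
v[mid]=3>-4: swap v[4],v[4]; hi=3 → [-6, -7, -5, -4, 3, 0, -2, -1, 4]
end: lo=3, hi=3; v = [-6, -7, -5, -4, 3, 0, -2, -1, 4]

[-6, -7, -5, -4, 3, 0, -2, -1, 4]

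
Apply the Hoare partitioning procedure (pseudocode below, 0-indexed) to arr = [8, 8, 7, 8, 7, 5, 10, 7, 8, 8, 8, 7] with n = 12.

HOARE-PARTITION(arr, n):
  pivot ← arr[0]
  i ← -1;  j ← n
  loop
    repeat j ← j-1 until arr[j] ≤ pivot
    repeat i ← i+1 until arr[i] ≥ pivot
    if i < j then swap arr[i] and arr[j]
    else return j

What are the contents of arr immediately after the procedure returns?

[7, 8, 7, 8, 7, 5, 8, 7, 10, 8, 8, 8]

pivot = arr[0] = 8; i = -1, j = 12
j→11 (arr[11]=7≤8), i→0 (arr[0]=8≥8); i<j, swap → [7, 8, 7, 8, 7, 5, 10, 7, 8, 8, 8, 8]
j→10 (arr[10]=8≤8), i→1 (arr[1]=8≥8); i<j, swap → [7, 8, 7, 8, 7, 5, 10, 7, 8, 8, 8, 8]
j→9 (arr[9]=8≤8), i→3 (arr[3]=8≥8); i<j, swap → [7, 8, 7, 8, 7, 5, 10, 7, 8, 8, 8, 8]
j→8 (arr[8]=8≤8), i→6 (arr[6]=10≥8); i<j, swap → [7, 8, 7, 8, 7, 5, 8, 7, 10, 8, 8, 8]
j→7, i→8; i≥j, return j=7. arr = [7, 8, 7, 8, 7, 5, 8, 7, 10, 8, 8, 8]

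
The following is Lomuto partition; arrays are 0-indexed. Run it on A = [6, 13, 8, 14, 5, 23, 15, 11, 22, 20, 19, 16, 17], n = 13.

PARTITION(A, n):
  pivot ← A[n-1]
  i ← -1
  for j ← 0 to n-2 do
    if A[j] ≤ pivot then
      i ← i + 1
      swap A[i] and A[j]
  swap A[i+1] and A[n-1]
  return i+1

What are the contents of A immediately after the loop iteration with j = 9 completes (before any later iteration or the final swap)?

[6, 13, 8, 14, 5, 15, 11, 23, 22, 20, 19, 16, 17]

pivot = A[12] = 17; i = -1
j=0: A[0]=6 ≤ 17 → i=0, swap A[0],A[0] (no change) → [6, 13, 8, 14, 5, 23, 15, 11, 22, 20, 19, 16, 17]
j=1: A[1]=13 ≤ 17 → i=1, swap A[1],A[1] (no change) → [6, 13, 8, 14, 5, 23, 15, 11, 22, 20, 19, 16, 17]
j=2: A[2]=8 ≤ 17 → i=2, swap A[2],A[2] (no change) → [6, 13, 8, 14, 5, 23, 15, 11, 22, 20, 19, 16, 17]
j=3: A[3]=14 ≤ 17 → i=3, swap A[3],A[3] (no change) → [6, 13, 8, 14, 5, 23, 15, 11, 22, 20, 19, 16, 17]
j=4: A[4]=5 ≤ 17 → i=4, swap A[4],A[4] (no change) → [6, 13, 8, 14, 5, 23, 15, 11, 22, 20, 19, 16, 17]
j=5: A[5]=23 > 17 → no swap
j=6: A[6]=15 ≤ 17 → i=5, swap A[5],A[6] → [6, 13, 8, 14, 5, 15, 23, 11, 22, 20, 19, 16, 17]
j=7: A[7]=11 ≤ 17 → i=6, swap A[6],A[7] → [6, 13, 8, 14, 5, 15, 11, 23, 22, 20, 19, 16, 17]
j=8: A[8]=22 > 17 → no swap
j=9: A[9]=20 > 17 → no swap
(after j=9) A = [6, 13, 8, 14, 5, 15, 11, 23, 22, 20, 19, 16, 17]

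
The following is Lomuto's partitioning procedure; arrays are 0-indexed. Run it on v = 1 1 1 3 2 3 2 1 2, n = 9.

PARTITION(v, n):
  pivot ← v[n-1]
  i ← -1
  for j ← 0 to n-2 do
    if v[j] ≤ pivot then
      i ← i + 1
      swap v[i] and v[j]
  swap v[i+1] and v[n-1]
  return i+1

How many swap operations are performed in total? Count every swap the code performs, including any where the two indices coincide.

pivot = v[8] = 2; i = -1
j=0: v[0]=1 ≤ 2 → i=0, swap v[0],v[0] (no change) → 1 1 1 3 2 3 2 1 2
j=1: v[1]=1 ≤ 2 → i=1, swap v[1],v[1] (no change) → 1 1 1 3 2 3 2 1 2
j=2: v[2]=1 ≤ 2 → i=2, swap v[2],v[2] (no change) → 1 1 1 3 2 3 2 1 2
j=3: v[3]=3 > 2 → no swap
j=4: v[4]=2 ≤ 2 → i=3, swap v[3],v[4] → 1 1 1 2 3 3 2 1 2
j=5: v[5]=3 > 2 → no swap
j=6: v[6]=2 ≤ 2 → i=4, swap v[4],v[6] → 1 1 1 2 2 3 3 1 2
j=7: v[7]=1 ≤ 2 → i=5, swap v[5],v[7] → 1 1 1 2 2 1 3 3 2
final swap v[6],v[8] → 1 1 1 2 2 1 2 3 3; return 6

7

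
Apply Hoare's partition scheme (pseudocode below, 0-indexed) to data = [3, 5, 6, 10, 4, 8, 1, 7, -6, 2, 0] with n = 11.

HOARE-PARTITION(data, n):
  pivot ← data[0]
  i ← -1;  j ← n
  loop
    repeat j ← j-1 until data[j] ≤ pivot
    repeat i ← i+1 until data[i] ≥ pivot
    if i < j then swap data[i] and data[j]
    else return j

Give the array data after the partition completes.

pivot=3
j stops at 10 (0), i stops at 0 (3); swap ⇒ [0, 5, 6, 10, 4, 8, 1, 7, -6, 2, 3]
j stops at 9 (2), i stops at 1 (5); swap ⇒ [0, 2, 6, 10, 4, 8, 1, 7, -6, 5, 3]
j stops at 8 (-6), i stops at 2 (6); swap ⇒ [0, 2, -6, 10, 4, 8, 1, 7, 6, 5, 3]
j stops at 6 (1), i stops at 3 (10); swap ⇒ [0, 2, -6, 1, 4, 8, 10, 7, 6, 5, 3]
j stops at 3, i stops at 4; i≥j ⇒ return 3. data=[0, 2, -6, 1, 4, 8, 10, 7, 6, 5, 3]

[0, 2, -6, 1, 4, 8, 10, 7, 6, 5, 3]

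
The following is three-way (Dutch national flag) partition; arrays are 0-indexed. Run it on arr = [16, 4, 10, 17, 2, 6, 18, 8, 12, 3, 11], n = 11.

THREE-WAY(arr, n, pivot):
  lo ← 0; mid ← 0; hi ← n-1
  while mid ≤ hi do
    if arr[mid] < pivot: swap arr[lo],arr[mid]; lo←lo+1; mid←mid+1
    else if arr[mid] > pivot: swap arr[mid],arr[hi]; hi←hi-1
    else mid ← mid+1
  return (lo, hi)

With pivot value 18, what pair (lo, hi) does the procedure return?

(10, 10)

lo=0 mid=0 hi=10
16<18: swap(0,0), lo=1 mid=1 ⇒ [16, 4, 10, 17, 2, 6, 18, 8, 12, 3, 11]
4<18: swap(1,1), lo=2 mid=2 ⇒ [16, 4, 10, 17, 2, 6, 18, 8, 12, 3, 11]
10<18: swap(2,2), lo=3 mid=3 ⇒ [16, 4, 10, 17, 2, 6, 18, 8, 12, 3, 11]
17<18: swap(3,3), lo=4 mid=4 ⇒ [16, 4, 10, 17, 2, 6, 18, 8, 12, 3, 11]
2<18: swap(4,4), lo=5 mid=5 ⇒ [16, 4, 10, 17, 2, 6, 18, 8, 12, 3, 11]
6<18: swap(5,5), lo=6 mid=6 ⇒ [16, 4, 10, 17, 2, 6, 18, 8, 12, 3, 11]
18=18: mid=7
8<18: swap(6,7), lo=7 mid=8 ⇒ [16, 4, 10, 17, 2, 6, 8, 18, 12, 3, 11]
12<18: swap(7,8), lo=8 mid=9 ⇒ [16, 4, 10, 17, 2, 6, 8, 12, 18, 3, 11]
3<18: swap(8,9), lo=9 mid=10 ⇒ [16, 4, 10, 17, 2, 6, 8, 12, 3, 18, 11]
11<18: swap(9,10), lo=10 mid=11 ⇒ [16, 4, 10, 17, 2, 6, 8, 12, 3, 11, 18]
done. lo=10 hi=10; arr=[16, 4, 10, 17, 2, 6, 8, 12, 3, 11, 18]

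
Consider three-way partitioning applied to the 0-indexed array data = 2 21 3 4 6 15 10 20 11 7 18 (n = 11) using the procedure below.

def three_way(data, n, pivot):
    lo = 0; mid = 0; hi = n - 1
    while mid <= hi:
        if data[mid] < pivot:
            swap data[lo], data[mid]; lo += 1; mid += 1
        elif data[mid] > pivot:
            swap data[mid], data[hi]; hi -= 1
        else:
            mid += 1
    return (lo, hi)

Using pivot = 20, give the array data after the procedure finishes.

pivot = 20; lo=0, mid=0, hi=10
data[mid]=2<20: swap data[0],data[0]; lo=1,mid=1 → 2 21 3 4 6 15 10 20 11 7 18
data[mid]=21>20: swap data[1],data[10]; hi=9 → 2 18 3 4 6 15 10 20 11 7 21
data[mid]=18<20: swap data[1],data[1]; lo=2,mid=2 → 2 18 3 4 6 15 10 20 11 7 21
data[mid]=3<20: swap data[2],data[2]; lo=3,mid=3 → 2 18 3 4 6 15 10 20 11 7 21
data[mid]=4<20: swap data[3],data[3]; lo=4,mid=4 → 2 18 3 4 6 15 10 20 11 7 21
data[mid]=6<20: swap data[4],data[4]; lo=5,mid=5 → 2 18 3 4 6 15 10 20 11 7 21
data[mid]=15<20: swap data[5],data[5]; lo=6,mid=6 → 2 18 3 4 6 15 10 20 11 7 21
data[mid]=10<20: swap data[6],data[6]; lo=7,mid=7 → 2 18 3 4 6 15 10 20 11 7 21
data[mid]=20=20: mid=8
data[mid]=11<20: swap data[7],data[8]; lo=8,mid=9 → 2 18 3 4 6 15 10 11 20 7 21
data[mid]=7<20: swap data[8],data[9]; lo=9,mid=10 → 2 18 3 4 6 15 10 11 7 20 21
end: lo=9, hi=9; data = 2 18 3 4 6 15 10 11 7 20 21

2 18 3 4 6 15 10 11 7 20 21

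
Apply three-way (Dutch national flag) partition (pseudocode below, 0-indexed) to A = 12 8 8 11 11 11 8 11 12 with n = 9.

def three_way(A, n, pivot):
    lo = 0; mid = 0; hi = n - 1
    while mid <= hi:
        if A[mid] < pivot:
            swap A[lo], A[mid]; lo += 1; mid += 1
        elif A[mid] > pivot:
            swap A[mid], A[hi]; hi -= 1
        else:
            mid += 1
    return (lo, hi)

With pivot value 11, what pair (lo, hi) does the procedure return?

pivot = 11; lo=0, mid=0, hi=8
A[mid]=12>11: swap A[0],A[8]; hi=7 → 12 8 8 11 11 11 8 11 12
A[mid]=12>11: swap A[0],A[7]; hi=6 → 11 8 8 11 11 11 8 12 12
A[mid]=11=11: mid=1
A[mid]=8<11: swap A[0],A[1]; lo=1,mid=2 → 8 11 8 11 11 11 8 12 12
A[mid]=8<11: swap A[1],A[2]; lo=2,mid=3 → 8 8 11 11 11 11 8 12 12
A[mid]=11=11: mid=4
A[mid]=11=11: mid=5
A[mid]=11=11: mid=6
A[mid]=8<11: swap A[2],A[6]; lo=3,mid=7 → 8 8 8 11 11 11 11 12 12
end: lo=3, hi=6; A = 8 8 8 11 11 11 11 12 12

(3, 6)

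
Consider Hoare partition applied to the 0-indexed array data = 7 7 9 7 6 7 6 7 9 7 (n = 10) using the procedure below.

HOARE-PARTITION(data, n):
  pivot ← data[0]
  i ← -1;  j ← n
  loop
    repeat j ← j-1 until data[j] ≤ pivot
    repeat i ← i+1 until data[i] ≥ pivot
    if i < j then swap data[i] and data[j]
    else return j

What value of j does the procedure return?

pivot = data[0] = 7; i = -1, j = 10
j→9 (data[9]=7≤7), i→0 (data[0]=7≥7); i<j, swap → 7 7 9 7 6 7 6 7 9 7
j→7 (data[7]=7≤7), i→1 (data[1]=7≥7); i<j, swap → 7 7 9 7 6 7 6 7 9 7
j→6 (data[6]=6≤7), i→2 (data[2]=9≥7); i<j, swap → 7 7 6 7 6 7 9 7 9 7
j→5 (data[5]=7≤7), i→3 (data[3]=7≥7); i<j, swap → 7 7 6 7 6 7 9 7 9 7
j→4, i→5; i≥j, return j=4. data = 7 7 6 7 6 7 9 7 9 7

4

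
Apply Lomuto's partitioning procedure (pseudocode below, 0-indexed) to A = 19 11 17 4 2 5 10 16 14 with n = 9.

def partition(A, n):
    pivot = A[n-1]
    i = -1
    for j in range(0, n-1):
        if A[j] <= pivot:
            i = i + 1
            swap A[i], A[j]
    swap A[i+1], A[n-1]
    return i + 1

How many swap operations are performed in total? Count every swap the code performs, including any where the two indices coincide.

pivot = A[8] = 14; i = -1
j=0: A[0]=19 > 14 → no swap
j=1: A[1]=11 ≤ 14 → i=0, swap A[0],A[1] → 11 19 17 4 2 5 10 16 14
j=2: A[2]=17 > 14 → no swap
j=3: A[3]=4 ≤ 14 → i=1, swap A[1],A[3] → 11 4 17 19 2 5 10 16 14
j=4: A[4]=2 ≤ 14 → i=2, swap A[2],A[4] → 11 4 2 19 17 5 10 16 14
j=5: A[5]=5 ≤ 14 → i=3, swap A[3],A[5] → 11 4 2 5 17 19 10 16 14
j=6: A[6]=10 ≤ 14 → i=4, swap A[4],A[6] → 11 4 2 5 10 19 17 16 14
j=7: A[7]=16 > 14 → no swap
final swap A[5],A[8] → 11 4 2 5 10 14 17 16 19; return 5

6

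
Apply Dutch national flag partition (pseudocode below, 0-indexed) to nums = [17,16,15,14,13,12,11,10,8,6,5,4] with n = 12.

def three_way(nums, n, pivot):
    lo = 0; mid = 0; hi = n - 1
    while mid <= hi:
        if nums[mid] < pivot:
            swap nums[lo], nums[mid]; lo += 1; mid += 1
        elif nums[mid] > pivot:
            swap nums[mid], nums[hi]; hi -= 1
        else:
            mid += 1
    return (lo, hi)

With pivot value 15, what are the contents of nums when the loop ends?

[4,5,14,13,12,11,10,8,6,15,16,17]

lo=0 mid=0 hi=11
17>15: swap(0,11), hi=10 ⇒ [4,16,15,14,13,12,11,10,8,6,5,17]
4<15: swap(0,0), lo=1 mid=1 ⇒ [4,16,15,14,13,12,11,10,8,6,5,17]
16>15: swap(1,10), hi=9 ⇒ [4,5,15,14,13,12,11,10,8,6,16,17]
5<15: swap(1,1), lo=2 mid=2 ⇒ [4,5,15,14,13,12,11,10,8,6,16,17]
15=15: mid=3
14<15: swap(2,3), lo=3 mid=4 ⇒ [4,5,14,15,13,12,11,10,8,6,16,17]
13<15: swap(3,4), lo=4 mid=5 ⇒ [4,5,14,13,15,12,11,10,8,6,16,17]
12<15: swap(4,5), lo=5 mid=6 ⇒ [4,5,14,13,12,15,11,10,8,6,16,17]
11<15: swap(5,6), lo=6 mid=7 ⇒ [4,5,14,13,12,11,15,10,8,6,16,17]
10<15: swap(6,7), lo=7 mid=8 ⇒ [4,5,14,13,12,11,10,15,8,6,16,17]
8<15: swap(7,8), lo=8 mid=9 ⇒ [4,5,14,13,12,11,10,8,15,6,16,17]
6<15: swap(8,9), lo=9 mid=10 ⇒ [4,5,14,13,12,11,10,8,6,15,16,17]
done. lo=9 hi=9; nums=[4,5,14,13,12,11,10,8,6,15,16,17]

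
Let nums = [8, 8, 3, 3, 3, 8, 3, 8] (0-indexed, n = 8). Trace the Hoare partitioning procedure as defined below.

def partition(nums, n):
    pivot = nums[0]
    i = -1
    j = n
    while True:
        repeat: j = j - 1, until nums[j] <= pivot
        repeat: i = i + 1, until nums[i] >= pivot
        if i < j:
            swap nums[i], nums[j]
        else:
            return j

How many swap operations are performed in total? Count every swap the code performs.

pivot=8
j stops at 7 (8), i stops at 0 (8); swap ⇒ [8, 8, 3, 3, 3, 8, 3, 8]
j stops at 6 (3), i stops at 1 (8); swap ⇒ [8, 3, 3, 3, 3, 8, 8, 8]
j stops at 5, i stops at 5; i≥j ⇒ return 5. nums=[8, 3, 3, 3, 3, 8, 8, 8]

2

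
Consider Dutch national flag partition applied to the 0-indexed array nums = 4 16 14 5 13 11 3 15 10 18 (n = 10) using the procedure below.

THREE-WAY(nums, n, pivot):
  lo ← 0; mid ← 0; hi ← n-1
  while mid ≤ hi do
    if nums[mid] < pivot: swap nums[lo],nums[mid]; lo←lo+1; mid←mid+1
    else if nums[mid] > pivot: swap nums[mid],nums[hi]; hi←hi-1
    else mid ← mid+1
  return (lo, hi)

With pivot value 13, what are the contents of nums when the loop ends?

4 10 3 5 11 13 15 14 18 16

lo=0 mid=0 hi=9
4<13: swap(0,0), lo=1 mid=1 ⇒ 4 16 14 5 13 11 3 15 10 18
16>13: swap(1,9), hi=8 ⇒ 4 18 14 5 13 11 3 15 10 16
18>13: swap(1,8), hi=7 ⇒ 4 10 14 5 13 11 3 15 18 16
10<13: swap(1,1), lo=2 mid=2 ⇒ 4 10 14 5 13 11 3 15 18 16
14>13: swap(2,7), hi=6 ⇒ 4 10 15 5 13 11 3 14 18 16
15>13: swap(2,6), hi=5 ⇒ 4 10 3 5 13 11 15 14 18 16
3<13: swap(2,2), lo=3 mid=3 ⇒ 4 10 3 5 13 11 15 14 18 16
5<13: swap(3,3), lo=4 mid=4 ⇒ 4 10 3 5 13 11 15 14 18 16
13=13: mid=5
11<13: swap(4,5), lo=5 mid=6 ⇒ 4 10 3 5 11 13 15 14 18 16
done. lo=5 hi=5; nums=4 10 3 5 11 13 15 14 18 16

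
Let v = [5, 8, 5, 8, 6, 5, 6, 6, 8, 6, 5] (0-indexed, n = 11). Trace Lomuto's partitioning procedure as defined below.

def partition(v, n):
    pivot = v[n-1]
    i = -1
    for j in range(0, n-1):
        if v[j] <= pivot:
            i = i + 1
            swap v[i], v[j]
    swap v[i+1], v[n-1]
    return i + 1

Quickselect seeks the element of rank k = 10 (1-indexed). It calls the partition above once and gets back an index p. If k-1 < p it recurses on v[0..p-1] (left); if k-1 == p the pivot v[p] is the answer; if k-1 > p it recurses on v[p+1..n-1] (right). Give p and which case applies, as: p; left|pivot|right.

3; right

pivot = v[10] = 5; i = -1
j=0: v[0]=5 ≤ 5 → i=0, swap v[0],v[0] (no change) → [5, 8, 5, 8, 6, 5, 6, 6, 8, 6, 5]
j=1: v[1]=8 > 5 → no swap
j=2: v[2]=5 ≤ 5 → i=1, swap v[1],v[2] → [5, 5, 8, 8, 6, 5, 6, 6, 8, 6, 5]
j=3: v[3]=8 > 5 → no swap
j=4: v[4]=6 > 5 → no swap
j=5: v[5]=5 ≤ 5 → i=2, swap v[2],v[5] → [5, 5, 5, 8, 6, 8, 6, 6, 8, 6, 5]
j=6: v[6]=6 > 5 → no swap
j=7: v[7]=6 > 5 → no swap
j=8: v[8]=8 > 5 → no swap
j=9: v[9]=6 > 5 → no swap
final swap v[3],v[10] → [5, 5, 5, 5, 6, 8, 6, 6, 8, 6, 8]; return 3
p = 3; k-1 = 9 > 3 ⇒ right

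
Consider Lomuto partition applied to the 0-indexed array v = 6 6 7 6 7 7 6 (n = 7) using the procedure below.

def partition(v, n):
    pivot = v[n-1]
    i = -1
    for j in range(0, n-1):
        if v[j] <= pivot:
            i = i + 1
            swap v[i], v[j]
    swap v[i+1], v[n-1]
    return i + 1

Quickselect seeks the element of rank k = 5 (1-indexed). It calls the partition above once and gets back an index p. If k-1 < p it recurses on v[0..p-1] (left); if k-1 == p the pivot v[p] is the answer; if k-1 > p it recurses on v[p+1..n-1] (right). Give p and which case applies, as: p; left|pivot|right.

3; right

pivot = v[6] = 6; i = -1
j=0: v[0]=6 ≤ 6 → i=0, swap v[0],v[0] (no change) → 6 6 7 6 7 7 6
j=1: v[1]=6 ≤ 6 → i=1, swap v[1],v[1] (no change) → 6 6 7 6 7 7 6
j=2: v[2]=7 > 6 → no swap
j=3: v[3]=6 ≤ 6 → i=2, swap v[2],v[3] → 6 6 6 7 7 7 6
j=4: v[4]=7 > 6 → no swap
j=5: v[5]=7 > 6 → no swap
final swap v[3],v[6] → 6 6 6 6 7 7 7; return 3
p = 3; k-1 = 4 > 3 ⇒ right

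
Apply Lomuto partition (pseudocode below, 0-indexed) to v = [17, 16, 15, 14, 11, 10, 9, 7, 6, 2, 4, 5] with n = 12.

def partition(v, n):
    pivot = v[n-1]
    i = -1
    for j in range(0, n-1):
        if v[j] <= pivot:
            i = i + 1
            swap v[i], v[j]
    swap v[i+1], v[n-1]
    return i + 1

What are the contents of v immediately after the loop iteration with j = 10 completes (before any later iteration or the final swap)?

pivot=5, i=-1
j=0: 17>5, skip
j=1: 16>5, skip
j=2: 15>5, skip
j=3: 14>5, skip
j=4: 11>5, skip
j=5: 10>5, skip
j=6: 9>5, skip
j=7: 7>5, skip
j=8: 6>5, skip
j=9: 2≤5, i=0, swap(0,9) ⇒ [2, 16, 15, 14, 11, 10, 9, 7, 6, 17, 4, 5]
j=10: 4≤5, i=1, swap(1,10) ⇒ [2, 4, 15, 14, 11, 10, 9, 7, 6, 17, 16, 5]
(after j=10) v = [2, 4, 15, 14, 11, 10, 9, 7, 6, 17, 16, 5]

[2, 4, 15, 14, 11, 10, 9, 7, 6, 17, 16, 5]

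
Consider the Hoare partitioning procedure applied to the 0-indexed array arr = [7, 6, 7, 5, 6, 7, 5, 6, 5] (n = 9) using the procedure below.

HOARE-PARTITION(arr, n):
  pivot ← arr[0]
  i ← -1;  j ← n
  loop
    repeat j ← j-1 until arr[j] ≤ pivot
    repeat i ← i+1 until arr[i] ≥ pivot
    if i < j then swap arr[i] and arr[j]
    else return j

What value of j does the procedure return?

5

pivot = arr[0] = 7; i = -1, j = 9
j→8 (arr[8]=5≤7), i→0 (arr[0]=7≥7); i<j, swap → [5, 6, 7, 5, 6, 7, 5, 6, 7]
j→7 (arr[7]=6≤7), i→2 (arr[2]=7≥7); i<j, swap → [5, 6, 6, 5, 6, 7, 5, 7, 7]
j→6 (arr[6]=5≤7), i→5 (arr[5]=7≥7); i<j, swap → [5, 6, 6, 5, 6, 5, 7, 7, 7]
j→5, i→6; i≥j, return j=5. arr = [5, 6, 6, 5, 6, 5, 7, 7, 7]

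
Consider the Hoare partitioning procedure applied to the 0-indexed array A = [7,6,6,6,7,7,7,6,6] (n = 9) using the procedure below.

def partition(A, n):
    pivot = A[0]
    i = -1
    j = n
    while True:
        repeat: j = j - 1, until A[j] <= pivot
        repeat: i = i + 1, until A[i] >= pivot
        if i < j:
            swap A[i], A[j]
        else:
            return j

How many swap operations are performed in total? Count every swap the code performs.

pivot=7
j stops at 8 (6), i stops at 0 (7); swap ⇒ [6,6,6,6,7,7,7,6,7]
j stops at 7 (6), i stops at 4 (7); swap ⇒ [6,6,6,6,6,7,7,7,7]
j stops at 6 (7), i stops at 5 (7); swap ⇒ [6,6,6,6,6,7,7,7,7]
j stops at 5, i stops at 6; i≥j ⇒ return 5. A=[6,6,6,6,6,7,7,7,7]

3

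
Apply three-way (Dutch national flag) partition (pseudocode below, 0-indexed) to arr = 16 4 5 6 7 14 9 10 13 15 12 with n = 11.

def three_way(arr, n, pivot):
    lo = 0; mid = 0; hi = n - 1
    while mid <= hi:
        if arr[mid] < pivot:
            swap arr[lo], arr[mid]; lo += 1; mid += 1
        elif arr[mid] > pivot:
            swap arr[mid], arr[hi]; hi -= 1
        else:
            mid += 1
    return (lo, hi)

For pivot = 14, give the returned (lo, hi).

(8, 8)

pivot = 14; lo=0, mid=0, hi=10
arr[mid]=16>14: swap arr[0],arr[10]; hi=9 → 12 4 5 6 7 14 9 10 13 15 16
arr[mid]=12<14: swap arr[0],arr[0]; lo=1,mid=1 → 12 4 5 6 7 14 9 10 13 15 16
arr[mid]=4<14: swap arr[1],arr[1]; lo=2,mid=2 → 12 4 5 6 7 14 9 10 13 15 16
arr[mid]=5<14: swap arr[2],arr[2]; lo=3,mid=3 → 12 4 5 6 7 14 9 10 13 15 16
arr[mid]=6<14: swap arr[3],arr[3]; lo=4,mid=4 → 12 4 5 6 7 14 9 10 13 15 16
arr[mid]=7<14: swap arr[4],arr[4]; lo=5,mid=5 → 12 4 5 6 7 14 9 10 13 15 16
arr[mid]=14=14: mid=6
arr[mid]=9<14: swap arr[5],arr[6]; lo=6,mid=7 → 12 4 5 6 7 9 14 10 13 15 16
arr[mid]=10<14: swap arr[6],arr[7]; lo=7,mid=8 → 12 4 5 6 7 9 10 14 13 15 16
arr[mid]=13<14: swap arr[7],arr[8]; lo=8,mid=9 → 12 4 5 6 7 9 10 13 14 15 16
arr[mid]=15>14: swap arr[9],arr[9]; hi=8 → 12 4 5 6 7 9 10 13 14 15 16
end: lo=8, hi=8; arr = 12 4 5 6 7 9 10 13 14 15 16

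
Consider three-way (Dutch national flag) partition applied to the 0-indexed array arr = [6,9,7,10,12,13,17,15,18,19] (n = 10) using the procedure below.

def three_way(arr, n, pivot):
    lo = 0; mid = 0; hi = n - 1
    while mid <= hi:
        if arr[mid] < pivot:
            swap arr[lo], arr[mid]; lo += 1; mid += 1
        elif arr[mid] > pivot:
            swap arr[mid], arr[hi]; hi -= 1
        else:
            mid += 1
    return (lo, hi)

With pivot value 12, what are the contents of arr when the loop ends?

pivot = 12; lo=0, mid=0, hi=9
arr[mid]=6<12: swap arr[0],arr[0]; lo=1,mid=1 → [6,9,7,10,12,13,17,15,18,19]
arr[mid]=9<12: swap arr[1],arr[1]; lo=2,mid=2 → [6,9,7,10,12,13,17,15,18,19]
arr[mid]=7<12: swap arr[2],arr[2]; lo=3,mid=3 → [6,9,7,10,12,13,17,15,18,19]
arr[mid]=10<12: swap arr[3],arr[3]; lo=4,mid=4 → [6,9,7,10,12,13,17,15,18,19]
arr[mid]=12=12: mid=5
arr[mid]=13>12: swap arr[5],arr[9]; hi=8 → [6,9,7,10,12,19,17,15,18,13]
arr[mid]=19>12: swap arr[5],arr[8]; hi=7 → [6,9,7,10,12,18,17,15,19,13]
arr[mid]=18>12: swap arr[5],arr[7]; hi=6 → [6,9,7,10,12,15,17,18,19,13]
arr[mid]=15>12: swap arr[5],arr[6]; hi=5 → [6,9,7,10,12,17,15,18,19,13]
arr[mid]=17>12: swap arr[5],arr[5]; hi=4 → [6,9,7,10,12,17,15,18,19,13]
end: lo=4, hi=4; arr = [6,9,7,10,12,17,15,18,19,13]

[6,9,7,10,12,17,15,18,19,13]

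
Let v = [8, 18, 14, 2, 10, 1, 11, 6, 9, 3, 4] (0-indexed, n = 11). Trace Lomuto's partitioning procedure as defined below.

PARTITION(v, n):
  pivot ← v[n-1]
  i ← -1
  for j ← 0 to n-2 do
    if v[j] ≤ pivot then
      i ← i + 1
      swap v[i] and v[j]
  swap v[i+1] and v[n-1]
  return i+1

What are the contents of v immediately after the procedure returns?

pivot=4, i=-1
j=0: 8>4, skip
j=1: 18>4, skip
j=2: 14>4, skip
j=3: 2≤4, i=0, swap(0,3) ⇒ [2, 18, 14, 8, 10, 1, 11, 6, 9, 3, 4]
j=4: 10>4, skip
j=5: 1≤4, i=1, swap(1,5) ⇒ [2, 1, 14, 8, 10, 18, 11, 6, 9, 3, 4]
j=6: 11>4, skip
j=7: 6>4, skip
j=8: 9>4, skip
j=9: 3≤4, i=2, swap(2,9) ⇒ [2, 1, 3, 8, 10, 18, 11, 6, 9, 14, 4]
swap(3,10) ⇒ [2, 1, 3, 4, 10, 18, 11, 6, 9, 14, 8]; return 3

[2, 1, 3, 4, 10, 18, 11, 6, 9, 14, 8]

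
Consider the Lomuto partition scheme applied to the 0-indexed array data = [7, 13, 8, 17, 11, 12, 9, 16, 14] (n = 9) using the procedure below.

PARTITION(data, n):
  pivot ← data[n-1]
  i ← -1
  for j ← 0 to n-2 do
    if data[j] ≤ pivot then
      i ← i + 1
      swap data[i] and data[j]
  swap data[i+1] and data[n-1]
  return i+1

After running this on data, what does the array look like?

pivot=14, i=-1
j=0: 7≤14, i=0, swap(0,0) ⇒ [7, 13, 8, 17, 11, 12, 9, 16, 14]
j=1: 13≤14, i=1, swap(1,1) ⇒ [7, 13, 8, 17, 11, 12, 9, 16, 14]
j=2: 8≤14, i=2, swap(2,2) ⇒ [7, 13, 8, 17, 11, 12, 9, 16, 14]
j=3: 17>14, skip
j=4: 11≤14, i=3, swap(3,4) ⇒ [7, 13, 8, 11, 17, 12, 9, 16, 14]
j=5: 12≤14, i=4, swap(4,5) ⇒ [7, 13, 8, 11, 12, 17, 9, 16, 14]
j=6: 9≤14, i=5, swap(5,6) ⇒ [7, 13, 8, 11, 12, 9, 17, 16, 14]
j=7: 16>14, skip
swap(6,8) ⇒ [7, 13, 8, 11, 12, 9, 14, 16, 17]; return 6

[7, 13, 8, 11, 12, 9, 14, 16, 17]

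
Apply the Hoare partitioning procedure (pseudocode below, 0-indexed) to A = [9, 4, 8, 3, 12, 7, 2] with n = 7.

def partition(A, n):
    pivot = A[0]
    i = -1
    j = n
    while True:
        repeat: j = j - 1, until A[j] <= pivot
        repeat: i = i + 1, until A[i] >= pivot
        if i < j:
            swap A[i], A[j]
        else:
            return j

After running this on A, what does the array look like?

pivot=9
j stops at 6 (2), i stops at 0 (9); swap ⇒ [2, 4, 8, 3, 12, 7, 9]
j stops at 5 (7), i stops at 4 (12); swap ⇒ [2, 4, 8, 3, 7, 12, 9]
j stops at 4, i stops at 5; i≥j ⇒ return 4. A=[2, 4, 8, 3, 7, 12, 9]

[2, 4, 8, 3, 7, 12, 9]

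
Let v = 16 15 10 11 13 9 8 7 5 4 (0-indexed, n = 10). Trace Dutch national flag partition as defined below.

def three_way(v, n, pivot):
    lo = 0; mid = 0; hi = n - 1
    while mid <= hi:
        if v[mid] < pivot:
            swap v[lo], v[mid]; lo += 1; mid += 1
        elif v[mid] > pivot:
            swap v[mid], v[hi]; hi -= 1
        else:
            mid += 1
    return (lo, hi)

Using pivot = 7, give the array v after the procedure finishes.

lo=0 mid=0 hi=9
16>7: swap(0,9), hi=8 ⇒ 4 15 10 11 13 9 8 7 5 16
4<7: swap(0,0), lo=1 mid=1 ⇒ 4 15 10 11 13 9 8 7 5 16
15>7: swap(1,8), hi=7 ⇒ 4 5 10 11 13 9 8 7 15 16
5<7: swap(1,1), lo=2 mid=2 ⇒ 4 5 10 11 13 9 8 7 15 16
10>7: swap(2,7), hi=6 ⇒ 4 5 7 11 13 9 8 10 15 16
7=7: mid=3
11>7: swap(3,6), hi=5 ⇒ 4 5 7 8 13 9 11 10 15 16
8>7: swap(3,5), hi=4 ⇒ 4 5 7 9 13 8 11 10 15 16
9>7: swap(3,4), hi=3 ⇒ 4 5 7 13 9 8 11 10 15 16
13>7: swap(3,3), hi=2 ⇒ 4 5 7 13 9 8 11 10 15 16
done. lo=2 hi=2; v=4 5 7 13 9 8 11 10 15 16

4 5 7 13 9 8 11 10 15 16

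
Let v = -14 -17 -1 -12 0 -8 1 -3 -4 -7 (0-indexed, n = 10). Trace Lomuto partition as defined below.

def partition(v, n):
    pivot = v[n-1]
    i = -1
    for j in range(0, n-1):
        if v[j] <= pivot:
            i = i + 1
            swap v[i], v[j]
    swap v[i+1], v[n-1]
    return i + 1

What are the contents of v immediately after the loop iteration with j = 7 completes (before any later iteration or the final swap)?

pivot = v[9] = -7; i = -1
j=0: v[0]=-14 ≤ -7 → i=0, swap v[0],v[0] (no change) → -14 -17 -1 -12 0 -8 1 -3 -4 -7
j=1: v[1]=-17 ≤ -7 → i=1, swap v[1],v[1] (no change) → -14 -17 -1 -12 0 -8 1 -3 -4 -7
j=2: v[2]=-1 > -7 → no swap
j=3: v[3]=-12 ≤ -7 → i=2, swap v[2],v[3] → -14 -17 -12 -1 0 -8 1 -3 -4 -7
j=4: v[4]=0 > -7 → no swap
j=5: v[5]=-8 ≤ -7 → i=3, swap v[3],v[5] → -14 -17 -12 -8 0 -1 1 -3 -4 -7
j=6: v[6]=1 > -7 → no swap
j=7: v[7]=-3 > -7 → no swap
(after j=7) v = -14 -17 -12 -8 0 -1 1 -3 -4 -7

-14 -17 -12 -8 0 -1 1 -3 -4 -7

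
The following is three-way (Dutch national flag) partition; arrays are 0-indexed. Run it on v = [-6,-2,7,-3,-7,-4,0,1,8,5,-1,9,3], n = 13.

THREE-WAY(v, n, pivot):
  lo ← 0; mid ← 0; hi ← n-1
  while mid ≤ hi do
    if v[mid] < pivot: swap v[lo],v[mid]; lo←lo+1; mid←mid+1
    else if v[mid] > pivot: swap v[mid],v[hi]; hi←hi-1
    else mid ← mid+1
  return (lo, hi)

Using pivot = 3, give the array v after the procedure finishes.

[-6,-2,-3,-7,-4,0,1,-1,3,5,9,8,7]

pivot = 3; lo=0, mid=0, hi=12
v[mid]=-6<3: swap v[0],v[0]; lo=1,mid=1 → [-6,-2,7,-3,-7,-4,0,1,8,5,-1,9,3]
v[mid]=-2<3: swap v[1],v[1]; lo=2,mid=2 → [-6,-2,7,-3,-7,-4,0,1,8,5,-1,9,3]
v[mid]=7>3: swap v[2],v[12]; hi=11 → [-6,-2,3,-3,-7,-4,0,1,8,5,-1,9,7]
v[mid]=3=3: mid=3
v[mid]=-3<3: swap v[2],v[3]; lo=3,mid=4 → [-6,-2,-3,3,-7,-4,0,1,8,5,-1,9,7]
v[mid]=-7<3: swap v[3],v[4]; lo=4,mid=5 → [-6,-2,-3,-7,3,-4,0,1,8,5,-1,9,7]
v[mid]=-4<3: swap v[4],v[5]; lo=5,mid=6 → [-6,-2,-3,-7,-4,3,0,1,8,5,-1,9,7]
v[mid]=0<3: swap v[5],v[6]; lo=6,mid=7 → [-6,-2,-3,-7,-4,0,3,1,8,5,-1,9,7]
v[mid]=1<3: swap v[6],v[7]; lo=7,mid=8 → [-6,-2,-3,-7,-4,0,1,3,8,5,-1,9,7]
v[mid]=8>3: swap v[8],v[11]; hi=10 → [-6,-2,-3,-7,-4,0,1,3,9,5,-1,8,7]
v[mid]=9>3: swap v[8],v[10]; hi=9 → [-6,-2,-3,-7,-4,0,1,3,-1,5,9,8,7]
v[mid]=-1<3: swap v[7],v[8]; lo=8,mid=9 → [-6,-2,-3,-7,-4,0,1,-1,3,5,9,8,7]
v[mid]=5>3: swap v[9],v[9]; hi=8 → [-6,-2,-3,-7,-4,0,1,-1,3,5,9,8,7]
end: lo=8, hi=8; v = [-6,-2,-3,-7,-4,0,1,-1,3,5,9,8,7]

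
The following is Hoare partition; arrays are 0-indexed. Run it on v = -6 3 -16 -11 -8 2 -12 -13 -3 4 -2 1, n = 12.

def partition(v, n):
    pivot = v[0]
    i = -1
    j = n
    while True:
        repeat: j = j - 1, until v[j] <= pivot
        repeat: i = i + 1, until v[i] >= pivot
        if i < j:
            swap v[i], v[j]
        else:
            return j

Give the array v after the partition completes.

pivot=-6
j stops at 7 (-13), i stops at 0 (-6); swap ⇒ -13 3 -16 -11 -8 2 -12 -6 -3 4 -2 1
j stops at 6 (-12), i stops at 1 (3); swap ⇒ -13 -12 -16 -11 -8 2 3 -6 -3 4 -2 1
j stops at 4, i stops at 5; i≥j ⇒ return 4. v=-13 -12 -16 -11 -8 2 3 -6 -3 4 -2 1

-13 -12 -16 -11 -8 2 3 -6 -3 4 -2 1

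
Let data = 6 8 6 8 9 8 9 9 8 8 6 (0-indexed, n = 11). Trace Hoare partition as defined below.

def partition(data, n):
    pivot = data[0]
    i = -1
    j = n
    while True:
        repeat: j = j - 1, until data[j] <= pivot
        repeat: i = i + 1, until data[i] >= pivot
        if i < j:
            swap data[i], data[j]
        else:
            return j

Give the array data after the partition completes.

6 6 8 8 9 8 9 9 8 8 6

pivot=6
j stops at 10 (6), i stops at 0 (6); swap ⇒ 6 8 6 8 9 8 9 9 8 8 6
j stops at 2 (6), i stops at 1 (8); swap ⇒ 6 6 8 8 9 8 9 9 8 8 6
j stops at 1, i stops at 2; i≥j ⇒ return 1. data=6 6 8 8 9 8 9 9 8 8 6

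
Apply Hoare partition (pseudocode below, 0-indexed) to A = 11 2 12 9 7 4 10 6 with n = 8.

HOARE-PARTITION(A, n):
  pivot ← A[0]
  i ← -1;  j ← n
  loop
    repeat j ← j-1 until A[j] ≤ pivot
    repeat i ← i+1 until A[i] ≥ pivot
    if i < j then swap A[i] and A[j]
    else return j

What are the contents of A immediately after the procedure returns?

pivot = A[0] = 11; i = -1, j = 8
j→7 (A[7]=6≤11), i→0 (A[0]=11≥11); i<j, swap → 6 2 12 9 7 4 10 11
j→6 (A[6]=10≤11), i→2 (A[2]=12≥11); i<j, swap → 6 2 10 9 7 4 12 11
j→5, i→6; i≥j, return j=5. A = 6 2 10 9 7 4 12 11

6 2 10 9 7 4 12 11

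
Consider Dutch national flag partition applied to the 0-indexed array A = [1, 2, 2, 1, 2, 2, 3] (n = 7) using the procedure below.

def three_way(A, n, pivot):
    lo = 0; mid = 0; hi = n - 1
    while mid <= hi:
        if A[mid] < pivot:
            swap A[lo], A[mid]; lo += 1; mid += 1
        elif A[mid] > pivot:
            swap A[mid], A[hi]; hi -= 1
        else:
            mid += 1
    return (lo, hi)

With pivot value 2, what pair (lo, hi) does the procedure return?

(2, 5)

pivot = 2; lo=0, mid=0, hi=6
A[mid]=1<2: swap A[0],A[0]; lo=1,mid=1 → [1, 2, 2, 1, 2, 2, 3]
A[mid]=2=2: mid=2
A[mid]=2=2: mid=3
A[mid]=1<2: swap A[1],A[3]; lo=2,mid=4 → [1, 1, 2, 2, 2, 2, 3]
A[mid]=2=2: mid=5
A[mid]=2=2: mid=6
A[mid]=3>2: swap A[6],A[6]; hi=5 → [1, 1, 2, 2, 2, 2, 3]
end: lo=2, hi=5; A = [1, 1, 2, 2, 2, 2, 3]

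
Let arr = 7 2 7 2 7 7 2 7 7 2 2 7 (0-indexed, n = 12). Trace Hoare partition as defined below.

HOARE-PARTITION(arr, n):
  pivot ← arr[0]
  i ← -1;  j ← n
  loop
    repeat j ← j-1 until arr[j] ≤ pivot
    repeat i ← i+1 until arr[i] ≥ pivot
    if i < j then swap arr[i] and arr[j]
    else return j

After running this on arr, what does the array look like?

pivot = arr[0] = 7; i = -1, j = 12
j→11 (arr[11]=7≤7), i→0 (arr[0]=7≥7); i<j, swap → 7 2 7 2 7 7 2 7 7 2 2 7
j→10 (arr[10]=2≤7), i→2 (arr[2]=7≥7); i<j, swap → 7 2 2 2 7 7 2 7 7 2 7 7
j→9 (arr[9]=2≤7), i→4 (arr[4]=7≥7); i<j, swap → 7 2 2 2 2 7 2 7 7 7 7 7
j→8 (arr[8]=7≤7), i→5 (arr[5]=7≥7); i<j, swap → 7 2 2 2 2 7 2 7 7 7 7 7
j→7, i→7; i≥j, return j=7. arr = 7 2 2 2 2 7 2 7 7 7 7 7

7 2 2 2 2 7 2 7 7 7 7 7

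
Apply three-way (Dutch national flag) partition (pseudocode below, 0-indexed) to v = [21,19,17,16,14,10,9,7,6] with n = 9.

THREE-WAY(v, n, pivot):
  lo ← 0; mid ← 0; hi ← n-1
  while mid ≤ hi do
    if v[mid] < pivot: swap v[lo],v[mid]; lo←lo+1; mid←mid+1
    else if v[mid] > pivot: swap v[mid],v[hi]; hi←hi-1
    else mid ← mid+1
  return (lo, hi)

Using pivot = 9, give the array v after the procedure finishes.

[6,7,9,14,10,16,17,19,21]

pivot = 9; lo=0, mid=0, hi=8
v[mid]=21>9: swap v[0],v[8]; hi=7 → [6,19,17,16,14,10,9,7,21]
v[mid]=6<9: swap v[0],v[0]; lo=1,mid=1 → [6,19,17,16,14,10,9,7,21]
v[mid]=19>9: swap v[1],v[7]; hi=6 → [6,7,17,16,14,10,9,19,21]
v[mid]=7<9: swap v[1],v[1]; lo=2,mid=2 → [6,7,17,16,14,10,9,19,21]
v[mid]=17>9: swap v[2],v[6]; hi=5 → [6,7,9,16,14,10,17,19,21]
v[mid]=9=9: mid=3
v[mid]=16>9: swap v[3],v[5]; hi=4 → [6,7,9,10,14,16,17,19,21]
v[mid]=10>9: swap v[3],v[4]; hi=3 → [6,7,9,14,10,16,17,19,21]
v[mid]=14>9: swap v[3],v[3]; hi=2 → [6,7,9,14,10,16,17,19,21]
end: lo=2, hi=2; v = [6,7,9,14,10,16,17,19,21]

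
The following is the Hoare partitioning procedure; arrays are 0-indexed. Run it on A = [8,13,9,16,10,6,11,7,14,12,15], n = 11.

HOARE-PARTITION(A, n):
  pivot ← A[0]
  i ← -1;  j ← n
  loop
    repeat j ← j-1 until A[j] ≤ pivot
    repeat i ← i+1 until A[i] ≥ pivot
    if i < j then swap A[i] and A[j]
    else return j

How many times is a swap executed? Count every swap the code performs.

pivot = A[0] = 8; i = -1, j = 11
j→7 (A[7]=7≤8), i→0 (A[0]=8≥8); i<j, swap → [7,13,9,16,10,6,11,8,14,12,15]
j→5 (A[5]=6≤8), i→1 (A[1]=13≥8); i<j, swap → [7,6,9,16,10,13,11,8,14,12,15]
j→1, i→2; i≥j, return j=1. A = [7,6,9,16,10,13,11,8,14,12,15]

2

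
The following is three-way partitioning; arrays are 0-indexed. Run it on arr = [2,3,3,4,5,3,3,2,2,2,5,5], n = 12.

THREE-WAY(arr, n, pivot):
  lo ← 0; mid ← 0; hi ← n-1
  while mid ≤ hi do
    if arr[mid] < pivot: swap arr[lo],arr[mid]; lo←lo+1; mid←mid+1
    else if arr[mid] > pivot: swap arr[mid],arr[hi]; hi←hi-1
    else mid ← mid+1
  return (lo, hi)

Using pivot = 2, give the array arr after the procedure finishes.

pivot = 2; lo=0, mid=0, hi=11
arr[mid]=2=2: mid=1
arr[mid]=3>2: swap arr[1],arr[11]; hi=10 → [2,5,3,4,5,3,3,2,2,2,5,3]
arr[mid]=5>2: swap arr[1],arr[10]; hi=9 → [2,5,3,4,5,3,3,2,2,2,5,3]
arr[mid]=5>2: swap arr[1],arr[9]; hi=8 → [2,2,3,4,5,3,3,2,2,5,5,3]
arr[mid]=2=2: mid=2
arr[mid]=3>2: swap arr[2],arr[8]; hi=7 → [2,2,2,4,5,3,3,2,3,5,5,3]
arr[mid]=2=2: mid=3
arr[mid]=4>2: swap arr[3],arr[7]; hi=6 → [2,2,2,2,5,3,3,4,3,5,5,3]
arr[mid]=2=2: mid=4
arr[mid]=5>2: swap arr[4],arr[6]; hi=5 → [2,2,2,2,3,3,5,4,3,5,5,3]
arr[mid]=3>2: swap arr[4],arr[5]; hi=4 → [2,2,2,2,3,3,5,4,3,5,5,3]
arr[mid]=3>2: swap arr[4],arr[4]; hi=3 → [2,2,2,2,3,3,5,4,3,5,5,3]
end: lo=0, hi=3; arr = [2,2,2,2,3,3,5,4,3,5,5,3]

[2,2,2,2,3,3,5,4,3,5,5,3]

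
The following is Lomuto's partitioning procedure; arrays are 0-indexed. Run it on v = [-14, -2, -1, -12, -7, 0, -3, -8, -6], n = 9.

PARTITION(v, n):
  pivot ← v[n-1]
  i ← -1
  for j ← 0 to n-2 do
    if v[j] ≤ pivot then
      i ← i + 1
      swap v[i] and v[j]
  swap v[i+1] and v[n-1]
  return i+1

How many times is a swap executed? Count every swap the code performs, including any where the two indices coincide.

pivot=-6, i=-1
j=0: -14≤-6, i=0, swap(0,0) ⇒ [-14, -2, -1, -12, -7, 0, -3, -8, -6]
j=1: -2>-6, skip
j=2: -1>-6, skip
j=3: -12≤-6, i=1, swap(1,3) ⇒ [-14, -12, -1, -2, -7, 0, -3, -8, -6]
j=4: -7≤-6, i=2, swap(2,4) ⇒ [-14, -12, -7, -2, -1, 0, -3, -8, -6]
j=5: 0>-6, skip
j=6: -3>-6, skip
j=7: -8≤-6, i=3, swap(3,7) ⇒ [-14, -12, -7, -8, -1, 0, -3, -2, -6]
swap(4,8) ⇒ [-14, -12, -7, -8, -6, 0, -3, -2, -1]; return 4

5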